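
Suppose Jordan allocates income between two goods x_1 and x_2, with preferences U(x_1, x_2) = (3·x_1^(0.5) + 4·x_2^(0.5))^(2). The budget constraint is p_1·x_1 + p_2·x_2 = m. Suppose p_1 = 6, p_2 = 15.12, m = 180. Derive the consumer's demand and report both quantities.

MU_x_1 ∝ 3·x_1^(-0.5), MU_x_2 ∝ 4·x_2^(-0.5), so MRS = (3/4)·(x_2/x_1)^(0.5) = p_1/p_2.
Hence x_2/x_1 = ((4/3)·p_1/p_2)^(1/(0.5)), i.e. raised to the 2 power.
With the ratio pinned down, the budget gives x_1* = m/(p_1 + p_2·(x_2/x_1)) and x_2* = (x_2/x_1)·x_1*.
Numerically x_2/x_1 = 0.279947, so x_1* = 180/(6 + 15.12·0.279947) = 17.5905 and x_2* = 0.279947·17.5905 = 4.9244.

x_1* = 17.5905, x_2* = 4.9244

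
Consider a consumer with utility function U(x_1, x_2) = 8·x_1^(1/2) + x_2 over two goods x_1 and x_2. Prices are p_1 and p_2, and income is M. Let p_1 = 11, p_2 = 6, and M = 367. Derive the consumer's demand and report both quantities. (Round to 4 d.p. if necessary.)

Thus x_1* = (4·p_2/p_1)² — independent of M — with the rest of income spent on x_2.
Plugging in: x_1* = (4·6/11)² = 4.7603, x_2* = 52.4394.

x_1* = 4.7603, x_2* = 52.4394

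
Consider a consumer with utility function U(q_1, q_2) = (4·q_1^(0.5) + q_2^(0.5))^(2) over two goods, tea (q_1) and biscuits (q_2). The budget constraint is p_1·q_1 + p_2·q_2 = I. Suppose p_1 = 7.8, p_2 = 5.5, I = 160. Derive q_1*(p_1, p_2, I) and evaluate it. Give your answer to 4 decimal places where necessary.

q_1* = 18.8427

MU_q_1 ∝ 4·q_1^(-0.5), MU_q_2 ∝ q_2^(-0.5), so MRS = 4·(q_2/q_1)^(0.5) = p_1/p_2.
Solve for the ratio: q_2/q_1 = [(1/4)·p_1/p_2]^(2).
Substitute q_2 = (q_2/q_1)·q_1 into the budget: q_1* = I/(p_1 + p_2·(q_2/q_1)).
Numerically q_2/q_1 = 0.125702, so q_1* = 160/(7.8 + 5.5·0.125702) = 18.8427.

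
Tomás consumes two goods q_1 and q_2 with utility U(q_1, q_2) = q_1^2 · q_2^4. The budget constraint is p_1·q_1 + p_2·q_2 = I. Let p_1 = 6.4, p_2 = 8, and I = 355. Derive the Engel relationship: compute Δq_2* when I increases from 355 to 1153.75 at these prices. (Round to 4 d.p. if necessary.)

Δq_2* = 66.5625

Tangency: MRS = (1/2)·q_2/q_1 = p_1/p_2.
So 2·p_2·q_2 = 4·p_1·q_1; combined with the budget, a share 1/3 of income goes to q_1.
Demand: q_1*(p_1,p_2,I) = 1/3·I/p_1 and q_2* = 2/3·I/p_2.
At p_1=6.4, p_2=8, I=355: q_2* = 2/3·355/8 = 29.5833.
At I' = 1153.75: q_2* = 96.1458. Change: 96.1458 − 29.5833 = 66.5625.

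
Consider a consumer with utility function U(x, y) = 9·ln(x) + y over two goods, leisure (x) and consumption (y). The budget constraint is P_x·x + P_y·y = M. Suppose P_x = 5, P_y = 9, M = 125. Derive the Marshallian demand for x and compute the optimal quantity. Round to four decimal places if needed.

So x*(P_x,P_y) = 9·P_y/P_x, independent of income; and y* = (M − 9·P_y)/P_y.
At the given prices: x* = 9·9/5 = 16.2.

x* = 16.2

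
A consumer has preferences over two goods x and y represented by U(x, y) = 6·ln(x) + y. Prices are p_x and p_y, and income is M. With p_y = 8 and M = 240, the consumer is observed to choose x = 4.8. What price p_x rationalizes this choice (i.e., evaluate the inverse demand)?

MU_x = 6/x, MU_y = 1. Tangency: 6/x = p_x/p_y.
So x*(p_x,p_y) = 6·p_y/p_x, independent of income; and y* = (M − 6·p_y)/p_y.
Set x* = 4.8 in the demand function and solve for p_x: p_x = 10.

p_x = 10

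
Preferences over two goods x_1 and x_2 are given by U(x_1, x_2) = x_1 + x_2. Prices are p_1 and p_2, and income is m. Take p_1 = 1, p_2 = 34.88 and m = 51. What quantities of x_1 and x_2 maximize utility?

x_1* = 51, x_2* = 0

Linear utility — the consumer picks whichever good has higher MU/price: 1/1 = 1 vs 1/34.88 = 0.0287.
x_1 gives more utility per dollar, so spend all income on x_1: x_1* = m/p_1, x_2* = 0.
Numerically: x_1* = 51, x_2* = 0.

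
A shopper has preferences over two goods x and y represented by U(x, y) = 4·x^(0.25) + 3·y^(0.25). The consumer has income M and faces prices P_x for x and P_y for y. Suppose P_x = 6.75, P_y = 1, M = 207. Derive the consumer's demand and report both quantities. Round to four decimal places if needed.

Substitute y = (y/x)·x into the budget: x* = M/(P_x + P_y·(y/x)).
Numerically y/x = 8.692674, so x* = 207/(6.75 + 1·8.692674) = 13.4044 and y* = 8.692674·13.4044 = 116.5202.

x* = 13.4044, y* = 116.5202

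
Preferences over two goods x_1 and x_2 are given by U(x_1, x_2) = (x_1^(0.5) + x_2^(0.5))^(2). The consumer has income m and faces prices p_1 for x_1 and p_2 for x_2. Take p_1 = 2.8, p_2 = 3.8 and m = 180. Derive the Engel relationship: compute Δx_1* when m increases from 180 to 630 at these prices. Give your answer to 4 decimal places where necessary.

From the CES first-order condition, (x_2/x_1)^(0.5) = p_1/p_2.
Hence x_2/x_1 = (p_1/p_2)^(1/(0.5)), i.e. raised to the 2 power.
With the ratio pinned down, the budget gives x_1* = m/(p_1 + p_2·(x_2/x_1)) and x_2* = (x_2/x_1)·x_1*.
Numerically x_2/x_1 = 0.542936, so x_1* = 180/(2.8 + 3.8·0.542936) = 37.013.
At m' = 630: x_1* = 129.5455. Change: 129.5455 − 37.013 = 92.5325.

Δx_1* = 92.5325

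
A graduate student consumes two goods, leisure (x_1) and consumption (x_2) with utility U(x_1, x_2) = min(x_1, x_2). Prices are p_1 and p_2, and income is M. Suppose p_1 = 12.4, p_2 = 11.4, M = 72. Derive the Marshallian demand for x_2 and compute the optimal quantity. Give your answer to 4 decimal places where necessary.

With perfect complements, no substitution: consume in ratio x_1:x_2 = 1:1.
Budget: p_1·x_1 + p_2·x_1 = M, so (p_1 + p_2)·x_1 = M.
Demand: x_1*(p_1,p_2,M) = M/(p_1 + p_2), x_2* = M/(p_1 + p_2).
Here 12.4 + 11.4 = 23.8, giving x_2* = 3.0252.

x_2* = 3.0252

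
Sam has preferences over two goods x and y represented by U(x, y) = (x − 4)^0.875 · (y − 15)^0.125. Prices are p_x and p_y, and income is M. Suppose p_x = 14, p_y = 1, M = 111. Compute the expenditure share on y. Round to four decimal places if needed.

share on y = 0.1802

This is Cobb-Douglas in (x−4, y−15): tangency gives 0.875·p_y·(y−15) = 0.125·p_x·(x−4).
After buying the subsistence bundle (4, 15), a share 0.875 of the remaining income goes to x: x* = 4 + 0.875·(M − 4p_x − 15p_y)/p_x.
Discretionary income = 111 − 4·14 − 15·1 = 40; x* = 4 + 0.875·40/14 = 6.5; y* = 15 + 0.125·40/1 = 20.
Expenditure on y: 1·20 = 20; share = 0.1802.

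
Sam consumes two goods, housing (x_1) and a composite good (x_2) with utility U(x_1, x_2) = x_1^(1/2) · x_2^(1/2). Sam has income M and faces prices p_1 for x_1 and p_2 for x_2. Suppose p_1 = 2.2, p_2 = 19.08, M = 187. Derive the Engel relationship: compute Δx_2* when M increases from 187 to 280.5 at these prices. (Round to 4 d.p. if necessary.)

Demand: x_1*(p_1,p_2,M) = 0.5·M/p_1 and x_2* = 0.5·M/p_2.
At p_1=2.2, p_2=19.08, M=187: x_2* = 0.5·187/19.08 = 4.9004.
At M' = 280.5: x_2* = 7.3506. Change: 7.3506 − 4.9004 = 2.4502.

Δx_2* = 2.4502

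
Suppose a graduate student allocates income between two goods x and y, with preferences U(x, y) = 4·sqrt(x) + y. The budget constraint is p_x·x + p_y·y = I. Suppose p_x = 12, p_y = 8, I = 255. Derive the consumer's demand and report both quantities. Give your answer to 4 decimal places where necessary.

MU_x = 2/√x, MU_y = 1. Tangency: 2/√x = p_x/p_y.
Thus x* = (2·p_y/p_x)² — independent of I — with the rest of income spent on y.
Plugging in: x* = (2·8/12)² = 1.7778, y* = 29.2083.

x* = 1.7778, y* = 29.2083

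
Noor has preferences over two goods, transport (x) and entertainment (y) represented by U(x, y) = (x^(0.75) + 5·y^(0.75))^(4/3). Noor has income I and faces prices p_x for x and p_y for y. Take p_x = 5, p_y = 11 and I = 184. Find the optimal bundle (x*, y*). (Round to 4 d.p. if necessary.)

From the CES first-order condition, (1/5)·(y/x)^(0.25) = p_x/p_y.
Hence y/x = (5·p_x/p_y)^(1/(0.25)), i.e. raised to the 4 power.
With the ratio pinned down, the budget gives x* = I/(p_x + p_y·(y/x)) and y* = (y/x)·x*.
Numerically y/x = 26.680213, so x* = 184/(5 + 11·26.680213) = 0.6165 and y* = 26.680213·0.6165 = 16.4471.

x* = 0.6165, y* = 16.4471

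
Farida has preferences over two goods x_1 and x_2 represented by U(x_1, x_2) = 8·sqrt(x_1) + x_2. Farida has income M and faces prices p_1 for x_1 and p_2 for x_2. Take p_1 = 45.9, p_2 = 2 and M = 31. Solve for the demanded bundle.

x_1* = 0.0304, x_2* = 14.8028

Thus x_1* = (4·p_2/p_1)² — independent of M — with the rest of income spent on x_2.
Plugging in: x_1* = (4·2/45.9)² = 0.0304, x_2* = 14.8028.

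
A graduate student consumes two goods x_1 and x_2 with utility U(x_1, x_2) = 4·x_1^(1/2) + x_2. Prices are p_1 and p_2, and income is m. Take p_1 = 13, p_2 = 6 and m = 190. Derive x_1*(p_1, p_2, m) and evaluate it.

Set MRS = p_1/p_2: 2·x_1^(−1/2) = p_1/p_2.
Solve: √x_1 = 2·p_2/p_1, so x_1*(p_1,p_2) = (2·p_2/p_1)², and x_2* = (m − p_1·x_1*)/p_2.
Plugging in: x_1* = (2·6/13)² = 0.8521.

x_1* = 0.8521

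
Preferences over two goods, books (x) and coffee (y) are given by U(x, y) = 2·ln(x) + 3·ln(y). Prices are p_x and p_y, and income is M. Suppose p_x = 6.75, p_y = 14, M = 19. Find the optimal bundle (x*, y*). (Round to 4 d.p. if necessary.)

Demand: x*(p_x,p_y,M) = 0.4·M/p_x and y* = 0.6·M/p_y.
At p_x=6.75, p_y=14, M=19: x* = 0.4·19/6.75 = 1.1259, y* = 0.8143.

x* = 1.1259, y* = 0.8143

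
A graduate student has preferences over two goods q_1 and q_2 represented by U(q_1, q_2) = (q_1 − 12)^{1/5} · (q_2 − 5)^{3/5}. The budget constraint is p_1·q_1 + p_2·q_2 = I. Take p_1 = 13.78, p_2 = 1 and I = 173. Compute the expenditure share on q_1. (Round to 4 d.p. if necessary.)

share on q_1 = 0.9597

This is Cobb-Douglas in (q_1−12, q_2−5): tangency gives 0.2·p_2·(q_2−5) = 0.6·p_1·(q_1−12).
Substituting into the budget: q_1* = 12 + 0.25·(I − 12·p_1 − 5·p_2)/p_1, and q_2* = 5 + 0.75·(…)/p_2.
Discretionary income = 173 − 12·13.78 − 5·1 = 2.64; q_1* = 12 + 0.25·2.64/13.78 = 12.0479; q_2* = 5 + 0.75·2.64/1 = 6.98.
Expenditure on q_1: 13.78·12.0479 = 166.02; share = 0.9597.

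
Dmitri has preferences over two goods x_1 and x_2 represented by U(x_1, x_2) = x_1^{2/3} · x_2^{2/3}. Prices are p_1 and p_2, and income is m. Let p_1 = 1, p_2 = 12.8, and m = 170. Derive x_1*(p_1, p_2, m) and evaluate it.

x_1* = 85

MU_x_1/MU_x_2 = (2/3·x_2)/(2/3·x_1); tangency sets this equal to p_1/p_2.
So 2/3·p_2·x_2 = 2/3·p_1·x_1; combined with the budget, a share 0.5 of income goes to x_1.
Demand: x_1*(p_1,p_2,m) = 0.5·m/p_1 and x_2* = 0.5·m/p_2.
At p_1=1, p_2=12.8, m=170: x_1* = 0.5·170/1 = 85.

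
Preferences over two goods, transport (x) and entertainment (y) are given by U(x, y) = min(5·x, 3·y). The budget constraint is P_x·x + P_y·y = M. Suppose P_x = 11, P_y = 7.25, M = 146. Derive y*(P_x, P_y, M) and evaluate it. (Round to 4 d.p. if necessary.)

With perfect complements, no substitution: consume in ratio x:y = 3:5.
Budget: P_x·x + P_y·(5/3)·x = M, so (3·P_x + 5·P_y)·x = 3·M.
Demand: x*(P_x,P_y,M) = 3·M/(3·P_x + 5·P_y), y* = 5·M/(3·P_x + 5·P_y).
Here 3·11 + 5·7.25 = 69.25, giving y* = 10.5415.

y* = 10.5415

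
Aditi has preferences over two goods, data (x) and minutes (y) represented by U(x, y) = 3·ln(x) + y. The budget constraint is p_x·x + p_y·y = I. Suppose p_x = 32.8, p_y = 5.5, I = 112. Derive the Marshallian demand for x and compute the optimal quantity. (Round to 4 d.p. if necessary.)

x* = 0.503

MU_x = 3/x, MU_y = 1. Tangency: 3/x = p_x/p_y.
So x*(p_x,p_y) = 3·p_y/p_x, independent of income; and y* = (I − 3·p_y)/p_y.
At the given prices: x* = 3·5.5/32.8 = 0.503.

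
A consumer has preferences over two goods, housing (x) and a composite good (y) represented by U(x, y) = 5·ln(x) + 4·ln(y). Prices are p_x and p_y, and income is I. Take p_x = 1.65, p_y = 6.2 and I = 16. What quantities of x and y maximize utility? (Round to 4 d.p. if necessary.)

x* = 5.3872, y* = 1.147

The MRS is (5/4)·y/x. Set MRS = p_x/p_y.
Rearranging, p_y·y = (4/5)·p_x·x. Substituting into the budget gives p_x·x·(1 + (4/5)) = I.
Demand: x*(p_x,p_y,I) = 5/9·I/p_x and y* = 4/9·I/p_y.
At p_x=1.65, p_y=6.2, I=16: x* = 5/9·16/1.65 = 5.3872, y* = 1.147.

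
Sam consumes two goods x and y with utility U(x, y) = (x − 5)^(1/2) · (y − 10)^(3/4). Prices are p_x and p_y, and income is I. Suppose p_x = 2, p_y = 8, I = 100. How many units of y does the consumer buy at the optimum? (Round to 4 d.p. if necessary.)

Let x' = x−5, y' = y−10. MRS = (2/3)·y'/x' = p_x/p_y.
After buying the subsistence bundle (5, 10), a share 0.4 of the remaining income goes to x: x* = 5 + 0.4·(I − 5p_x − 10p_y)/p_x.
Discretionary income = 100 − 5·2 − 10·8 = 10; y* = 10 + 0.6·10/8 = 10.75.

y* = 10.75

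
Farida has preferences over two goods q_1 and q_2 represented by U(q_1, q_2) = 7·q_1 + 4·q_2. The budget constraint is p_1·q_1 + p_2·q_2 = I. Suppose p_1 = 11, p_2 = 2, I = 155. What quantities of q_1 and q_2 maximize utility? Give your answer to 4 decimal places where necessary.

q_2 gives more utility per dollar, so spend all income on q_2: q_2* = I/p_2, q_1* = 0.
Numerically: q_1* = 0, q_2* = 77.5.

q_1* = 0, q_2* = 77.5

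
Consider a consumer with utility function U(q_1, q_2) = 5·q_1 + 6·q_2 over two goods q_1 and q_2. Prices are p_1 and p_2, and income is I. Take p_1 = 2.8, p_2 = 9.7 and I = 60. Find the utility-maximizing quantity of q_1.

Linear utility — the consumer picks whichever good has higher MU/price: 5/2.8 = 1.7857 vs 6/9.7 = 0.6186.
q_1 gives more utility per dollar, so spend all income on q_1: q_1* = I/p_1, q_2* = 0.
Numerically: q_1* = 21.4286, q_2* = 0.

q_1* = 21.4286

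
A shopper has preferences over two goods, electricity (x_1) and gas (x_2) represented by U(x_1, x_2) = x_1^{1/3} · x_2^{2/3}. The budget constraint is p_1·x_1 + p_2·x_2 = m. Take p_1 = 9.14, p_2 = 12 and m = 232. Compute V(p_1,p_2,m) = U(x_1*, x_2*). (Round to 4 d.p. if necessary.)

Tangency: MRS = (1/2)·x_2/x_1 = p_1/p_2.
So 1/3·p_2·x_2 = 2/3·p_1·x_1; combined with the budget, a share 1/3 of income goes to x_1.
Demand: x_1*(p_1,p_2,m) = 1/3·m/p_1 and x_2* = 2/3·m/p_2.
At p_1=9.14, p_2=12, m=232: x_1* = 1/3·232/9.14 = 8.461, x_2* = 12.8889.
Utility at the optimum: U(8.461, 12.8889) = 11.2017.

V = 11.2017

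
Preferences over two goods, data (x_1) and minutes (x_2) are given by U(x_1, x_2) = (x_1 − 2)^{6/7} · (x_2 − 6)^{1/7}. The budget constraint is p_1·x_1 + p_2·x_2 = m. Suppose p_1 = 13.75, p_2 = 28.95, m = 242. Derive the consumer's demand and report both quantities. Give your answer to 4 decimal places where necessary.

MRS = 6·(x_2−6)/(x_1−2). Tangency with p_1/p_2 gives x_2−6 = (1/6)·(p_1/p_2)·(x_1−2).
After buying the subsistence bundle (2, 6), a share 6/7 of the remaining income goes to x_1: x_1* = 2 + 6/7·(m − 2p_1 − 6p_2)/p_1.
Discretionary income = 242 − 2·13.75 − 6·28.95 = 40.8; x_1* = 2 + 6/7·40.8/13.75 = 4.5434; x_2* = 6 + 1/7·40.8/28.95 = 6.2013.

x_1* = 4.5434, x_2* = 6.2013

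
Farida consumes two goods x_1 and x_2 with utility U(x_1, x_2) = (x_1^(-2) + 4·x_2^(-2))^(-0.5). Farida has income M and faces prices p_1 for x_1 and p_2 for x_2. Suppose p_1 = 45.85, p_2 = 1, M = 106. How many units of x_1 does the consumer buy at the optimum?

x_1* = 2.057

From the CES first-order condition, (1/4)·(x_2/x_1)^(3) = p_1/p_2.
Solve for the ratio: x_2/x_1 = [4·p_1/p_2]^(1/3).
Substitute x_2 = (x_2/x_1)·x_1 into the budget: x_1* = M/(p_1 + p_2·(x_2/x_1)).
Numerically x_2/x_1 = 5.681545, so x_1* = 106/(45.85 + 1·5.681545) = 2.057.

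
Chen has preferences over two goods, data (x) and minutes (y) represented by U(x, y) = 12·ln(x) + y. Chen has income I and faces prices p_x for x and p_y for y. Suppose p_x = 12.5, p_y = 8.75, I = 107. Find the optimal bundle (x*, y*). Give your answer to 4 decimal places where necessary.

x* = 8.4, y* = 0.2286

MU_x = 12/x, MU_y = 1. Tangency: 12/x = p_x/p_y.
So x*(p_x,p_y) = 12·p_y/p_x, independent of income; and y* = (I − 12·p_y)/p_y.
At the given prices: x* = 12·8.75/12.5 = 8.4, and y* = 0.2286.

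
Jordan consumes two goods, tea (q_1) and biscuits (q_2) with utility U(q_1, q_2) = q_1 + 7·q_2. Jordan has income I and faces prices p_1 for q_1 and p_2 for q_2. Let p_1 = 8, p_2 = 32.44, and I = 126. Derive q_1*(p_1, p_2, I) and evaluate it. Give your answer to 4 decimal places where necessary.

Perfect substitutes: compare marginal utility per dollar. 1/p_1 vs 7/p_2 → 0.125 vs 0.2158.
q_2 gives more utility per dollar, so spend all income on q_2: q_2* = I/p_2, q_1* = 0.
Numerically: q_1* = 0, q_2* = 3.8841.

q_1* = 0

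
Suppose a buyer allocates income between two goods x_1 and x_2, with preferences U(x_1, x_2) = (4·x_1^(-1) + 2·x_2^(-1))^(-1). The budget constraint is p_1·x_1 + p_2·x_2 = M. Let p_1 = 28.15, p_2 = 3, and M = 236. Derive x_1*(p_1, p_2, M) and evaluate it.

From the CES first-order condition, 2·(x_2/x_1)^(2) = p_1/p_2.
Hence x_2/x_1 = ((1/2)·p_1/p_2)^(1/(2)), i.e. raised to the 0.5 power.
Substitute x_2 = (x_2/x_1)·x_1 into the budget: x_1* = M/(p_1 + p_2·(x_2/x_1)).
Numerically x_2/x_1 = 2.166026, so x_1* = 236/(28.15 + 3·2.166026) = 6.8113.

x_1* = 6.8113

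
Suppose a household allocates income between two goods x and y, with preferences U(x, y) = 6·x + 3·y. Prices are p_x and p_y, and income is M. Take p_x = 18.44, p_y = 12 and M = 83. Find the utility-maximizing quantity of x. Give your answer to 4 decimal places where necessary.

x* = 4.5011

Perfect substitutes: compare marginal utility per dollar. 6/p_x vs 3/p_y → 0.3254 vs 0.25.
x gives more utility per dollar, so spend all income on x: x* = M/p_x, y* = 0.
Numerically: x* = 4.5011, y* = 0.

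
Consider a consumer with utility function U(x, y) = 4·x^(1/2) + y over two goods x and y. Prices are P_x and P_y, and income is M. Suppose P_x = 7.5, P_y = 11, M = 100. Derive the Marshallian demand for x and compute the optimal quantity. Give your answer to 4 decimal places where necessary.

x* = 8.6044

Utility is quasi-linear in y; the FOC for x is 2/√x = P_x/P_y.
Solve: √x = 2·P_y/P_x, so x*(P_x,P_y) = (2·P_y/P_x)², and y* = (M − P_x·x*)/P_y.
Plugging in: x* = (2·11/7.5)² = 8.6044.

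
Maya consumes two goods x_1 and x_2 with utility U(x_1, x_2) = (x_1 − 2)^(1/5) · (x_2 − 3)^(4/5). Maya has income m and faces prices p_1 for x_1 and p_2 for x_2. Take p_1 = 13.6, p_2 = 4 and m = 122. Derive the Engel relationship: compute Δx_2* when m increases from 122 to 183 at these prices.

This is Cobb-Douglas in (x_1−2, x_2−3): tangency gives 0.2·p_2·(x_2−3) = 0.8·p_1·(x_1−2).
After buying the subsistence bundle (2, 3), a share 0.2 of the remaining income goes to x_1: x_1* = 2 + 0.2·(m − 2p_1 − 3p_2)/p_1.
Discretionary income = 122 − 2·13.6 − 3·4 = 82.8; x_2* = 3 + 0.8·82.8/4 = 19.56.
At m' = 183: x_2* = 31.76. Change: 31.76 − 19.56 = 12.2.

Δx_2* = 12.2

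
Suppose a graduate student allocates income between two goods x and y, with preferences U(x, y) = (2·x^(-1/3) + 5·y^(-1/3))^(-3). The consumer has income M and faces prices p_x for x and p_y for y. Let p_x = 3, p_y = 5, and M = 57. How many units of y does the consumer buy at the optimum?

y* = 7.902

MRS = MU_x/MU_y = (2/5)·(y/x)^(4/3). Set equal to p_x/p_y.
Solve for the ratio: y/x = [(5/2)·p_x/p_y]^(0.75).
Substitute y = (y/x)·x into the budget: x* = M/(p_x + p_y·(y/x)).
Numerically y/x = 1.355403, so x* = 57/(3 + 5·1.355403) = 5.83 and y* = 1.355403·5.83 = 7.902.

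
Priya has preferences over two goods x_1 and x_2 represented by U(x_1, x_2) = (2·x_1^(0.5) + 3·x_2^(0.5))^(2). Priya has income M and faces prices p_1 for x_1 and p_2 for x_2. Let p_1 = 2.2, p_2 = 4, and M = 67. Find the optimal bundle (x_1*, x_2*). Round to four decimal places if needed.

x_1* = 13.611, x_2* = 9.264

With the ratio pinned down, the budget gives x_1* = M/(p_1 + p_2·(x_2/x_1)) and x_2* = (x_2/x_1)·x_1*.
Numerically x_2/x_1 = 0.680625, so x_1* = 67/(2.2 + 4·0.680625) = 13.611 and x_2* = 0.680625·13.611 = 9.264.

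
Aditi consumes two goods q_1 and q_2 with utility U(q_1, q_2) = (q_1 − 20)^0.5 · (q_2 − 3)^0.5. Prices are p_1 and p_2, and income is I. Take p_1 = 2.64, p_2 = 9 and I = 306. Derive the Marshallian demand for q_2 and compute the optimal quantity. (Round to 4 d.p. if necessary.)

This is Cobb-Douglas in (q_1−20, q_2−3): tangency gives 0.5·p_2·(q_2−3) = 0.5·p_1·(q_1−20).
After buying the subsistence bundle (20, 3), a share 0.5 of the remaining income goes to q_1: q_1* = 20 + 0.5·(I − 20p_1 − 3p_2)/p_1.
Discretionary income = 306 − 20·2.64 − 3·9 = 226.2; q_2* = 3 + 0.5·226.2/9 = 15.5667.

q_2* = 15.5667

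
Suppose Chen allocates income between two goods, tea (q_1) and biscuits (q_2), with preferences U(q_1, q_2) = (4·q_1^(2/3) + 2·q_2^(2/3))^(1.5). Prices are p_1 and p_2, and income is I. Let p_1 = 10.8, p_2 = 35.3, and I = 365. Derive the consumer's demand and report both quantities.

MRS = MU_q_1/MU_q_2 = 2·(q_2/q_1)^(1/3). Set equal to p_1/p_2.
Solve for the ratio: q_2/q_1 = [(1/2)·p_1/p_2]^(3).
Substitute q_2 = (q_2/q_1)·q_1 into the budget: q_1* = I/(p_1 + p_2·(q_2/q_1)).
Numerically q_2/q_1 = 0.00358, so q_1* = 365/(10.8 + 35.3·0.00358) = 33.4054 and q_2* = 0.00358·33.4054 = 0.1196.

q_1* = 33.4054, q_2* = 0.1196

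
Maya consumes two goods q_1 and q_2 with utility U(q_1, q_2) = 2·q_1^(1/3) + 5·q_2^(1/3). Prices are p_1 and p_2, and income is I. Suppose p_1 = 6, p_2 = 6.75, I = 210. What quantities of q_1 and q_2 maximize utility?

From the CES first-order condition, (2/5)·(q_2/q_1)^(2/3) = p_1/p_2.
Solve for the ratio: q_2/q_1 = [(5/2)·p_1/p_2]^(1.5).
Substitute q_2 = (q_2/q_1)·q_1 into the budget: q_1* = I/(p_1 + p_2·(q_2/q_1)).
Numerically q_2/q_1 = 3.312693, so q_1* = 210/(6 + 6.75·3.312693) = 7.4046 and q_2* = 3.312693·7.4046 = 24.5292.

q_1* = 7.4046, q_2* = 24.5292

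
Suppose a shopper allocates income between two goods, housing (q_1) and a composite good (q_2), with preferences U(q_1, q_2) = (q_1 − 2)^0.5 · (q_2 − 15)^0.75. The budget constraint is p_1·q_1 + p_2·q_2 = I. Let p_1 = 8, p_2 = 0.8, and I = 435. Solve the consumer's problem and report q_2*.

q_2* = 320.25

Let q_1' = q_1−2, q_2' = q_2−15. MRS = (2/3)·q_2'/q_1' = p_1/p_2.
Substituting into the budget: q_1* = 2 + 0.4·(I − 2·p_1 − 15·p_2)/p_1, and q_2* = 15 + 0.6·(…)/p_2.
Discretionary income = 435 − 2·8 − 15·0.8 = 407; q_2* = 15 + 0.6·407/0.8 = 320.25.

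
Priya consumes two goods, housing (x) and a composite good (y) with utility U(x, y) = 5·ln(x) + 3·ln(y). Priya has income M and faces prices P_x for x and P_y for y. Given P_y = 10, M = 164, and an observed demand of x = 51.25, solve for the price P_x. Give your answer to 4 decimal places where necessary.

The MRS is (5/3)·y/x. Set MRS = P_x/P_y.
So 5·P_y·y = 3·P_x·x; combined with the budget, a share 0.625 of income goes to x.
Demand: x*(P_x,P_y,M) = 0.625·M/P_x and y* = 0.375·M/P_y.
Set x* = 51.25 in the demand function and solve for P_x: P_x = 2.

P_x = 2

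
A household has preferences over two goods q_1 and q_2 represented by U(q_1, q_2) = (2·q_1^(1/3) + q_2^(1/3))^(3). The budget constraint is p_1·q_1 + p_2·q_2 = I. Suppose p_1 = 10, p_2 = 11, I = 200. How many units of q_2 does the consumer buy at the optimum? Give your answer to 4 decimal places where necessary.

q_2* = 4.5839

From the CES first-order condition, 2·(q_2/q_1)^(2/3) = p_1/p_2.
Solve for the ratio: q_2/q_1 = [(1/2)·p_1/p_2]^(1.5).
With the ratio pinned down, the budget gives q_1* = I/(p_1 + p_2·(q_2/q_1)) and q_2* = (q_2/q_1)·q_1*.
Numerically q_2/q_1 = 0.306454, so q_1* = 200/(10 + 11·0.306454) = 14.9577 and q_2* = 0.306454·14.9577 = 4.5839.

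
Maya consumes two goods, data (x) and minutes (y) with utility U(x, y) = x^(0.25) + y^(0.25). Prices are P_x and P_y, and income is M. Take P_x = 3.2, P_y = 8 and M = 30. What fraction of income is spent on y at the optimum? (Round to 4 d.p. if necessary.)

share on y = 0.4242

With the ratio pinned down, the budget gives x* = M/(P_x + P_y·(y/x)) and y* = (y/x)·x*.
Numerically y/x = 0.294723, so x* = 30/(3.2 + 8·0.294723) = 5.3978 and y* = 0.294723·5.3978 = 1.5909.
Expenditure on y: 8·1.5909 = 12.7269; share = 0.4242.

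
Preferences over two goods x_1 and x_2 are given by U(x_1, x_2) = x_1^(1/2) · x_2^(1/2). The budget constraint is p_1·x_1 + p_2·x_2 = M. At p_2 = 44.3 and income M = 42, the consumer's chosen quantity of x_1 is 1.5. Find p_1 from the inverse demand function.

p_1 = 14

The MRS is x_2/x_1. Set MRS = p_1/p_2.
So 0.5·p_2·x_2 = 0.5·p_1·x_1; combined with the budget, a share 0.5 of income goes to x_1.
Demand: x_1*(p_1,p_2,M) = 0.5·M/p_1 and x_2* = 0.5·M/p_2.
Set x_1* = 1.5 in the demand function and solve for p_1: p_1 = 14.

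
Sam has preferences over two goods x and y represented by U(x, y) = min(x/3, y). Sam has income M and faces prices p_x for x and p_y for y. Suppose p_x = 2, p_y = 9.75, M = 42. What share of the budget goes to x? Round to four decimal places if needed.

With perfect complements, no substitution: consume in ratio x:y = 3:1.
Budget: p_x·x + p_y·(1/3)·x = M, so (3·p_x + p_y)·x = 3·M.
Demand: x*(p_x,p_y,M) = 3·M/(3·p_x + p_y), y* = M/(3·p_x + p_y).
Here 3·2 + 9.75 = 15.75, giving x* = 8 and y* = 2.6667.
Expenditure on x: 2·8 = 16; share = 0.381.

share on x = 0.381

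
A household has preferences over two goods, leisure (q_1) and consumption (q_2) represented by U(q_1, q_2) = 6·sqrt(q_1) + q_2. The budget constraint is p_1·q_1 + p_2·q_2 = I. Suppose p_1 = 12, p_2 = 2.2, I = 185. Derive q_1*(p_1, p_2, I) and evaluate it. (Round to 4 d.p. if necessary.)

q_1* = 0.3025

Solve: √q_1 = 3·p_2/p_1, so q_1*(p_1,p_2) = (3·p_2/p_1)², and q_2* = (I − p_1·q_1*)/p_2.
Plugging in: q_1* = (3·2.2/12)² = 0.3025.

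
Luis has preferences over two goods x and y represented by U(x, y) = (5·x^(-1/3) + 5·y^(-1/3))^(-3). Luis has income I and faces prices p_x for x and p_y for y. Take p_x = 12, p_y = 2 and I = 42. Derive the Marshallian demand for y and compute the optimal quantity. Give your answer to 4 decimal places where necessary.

From the CES first-order condition, (y/x)^(4/3) = p_x/p_y.
Solve for the ratio: y/x = [p_x/p_y]^(0.75).
With the ratio pinned down, the budget gives x* = I/(p_x + p_y·(y/x)) and y* = (y/x)·x*.
Numerically y/x = 3.833659, so x* = 42/(12 + 2·3.833659) = 2.1355 and y* = 3.833659·2.1355 = 8.1869.

y* = 8.1869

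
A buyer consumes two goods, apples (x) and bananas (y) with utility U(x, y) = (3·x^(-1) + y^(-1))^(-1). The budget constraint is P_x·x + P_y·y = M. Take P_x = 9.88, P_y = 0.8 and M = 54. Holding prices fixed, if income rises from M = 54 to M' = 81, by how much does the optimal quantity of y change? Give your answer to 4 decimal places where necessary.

Δy* = 4.7623

MU_x ∝ 3·x^(-2), MU_y ∝ y^(-2), so MRS = 3·(y/x)^(2) = P_x/P_y.
Hence y/x = ((1/3)·P_x/P_y)^(1/(2)), i.e. raised to the 0.5 power.
Substitute y = (y/x)·x into the budget: x* = M/(P_x + P_y·(y/x)).
Numerically y/x = 2.028957, so x* = 54/(9.88 + 0.8·2.028957) = 4.6944 and y* = 2.028957·4.6944 = 9.5247.
At M' = 81: y* = 14.287. Change: 14.287 − 9.5247 = 4.7623.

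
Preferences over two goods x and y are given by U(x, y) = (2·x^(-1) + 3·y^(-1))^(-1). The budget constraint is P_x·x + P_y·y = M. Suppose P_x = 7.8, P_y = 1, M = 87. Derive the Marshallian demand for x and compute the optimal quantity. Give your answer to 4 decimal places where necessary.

x* = 7.7536

MRS = MU_x/MU_y = (2/3)·(y/x)^(2). Set equal to P_x/P_y.
Solve for the ratio: y/x = [(3/2)·P_x/P_y]^(0.5).
Substitute y = (y/x)·x into the budget: x* = M/(P_x + P_y·(y/x)).
Numerically y/x = 3.420526, so x* = 87/(7.8 + 1·3.420526) = 7.7536.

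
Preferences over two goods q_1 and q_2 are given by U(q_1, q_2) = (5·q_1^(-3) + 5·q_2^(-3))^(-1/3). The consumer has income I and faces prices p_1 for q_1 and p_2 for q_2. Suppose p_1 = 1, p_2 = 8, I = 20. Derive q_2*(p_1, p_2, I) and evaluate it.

q_2* = 2.0657

MRS = MU_q_1/MU_q_2 = (q_2/q_1)^(4). Set equal to p_1/p_2.
Solve for the ratio: q_2/q_1 = [p_1/p_2]^(0.25).
Substitute q_2 = (q_2/q_1)·q_1 into the budget: q_1* = I/(p_1 + p_2·(q_2/q_1)).
Numerically q_2/q_1 = 0.594604, so q_1* = 20/(1 + 8·0.594604) = 3.4741 and q_2* = 0.594604·3.4741 = 2.0657.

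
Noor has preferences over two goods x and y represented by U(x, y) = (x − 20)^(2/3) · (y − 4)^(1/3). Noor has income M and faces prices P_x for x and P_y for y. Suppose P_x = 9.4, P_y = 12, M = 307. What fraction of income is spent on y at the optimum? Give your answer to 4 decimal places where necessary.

share on y = 0.2334

Let x' = x−20, y' = y−4. MRS = 2·y'/x' = P_x/P_y.
Substituting into the budget: x* = 20 + 2/3·(M − 20·P_x − 4·P_y)/P_x, and y* = 4 + 1/3·(…)/P_y.
Discretionary income = 307 − 20·9.4 − 4·12 = 71; x* = 20 + 2/3·71/9.4 = 25.0355; y* = 4 + 1/3·71/12 = 5.9722.
Expenditure on y: 12·5.9722 = 71.6667; share = 0.2334.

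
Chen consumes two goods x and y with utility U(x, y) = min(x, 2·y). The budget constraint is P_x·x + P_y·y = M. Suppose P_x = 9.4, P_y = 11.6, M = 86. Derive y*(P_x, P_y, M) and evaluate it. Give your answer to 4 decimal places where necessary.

y* = 2.8289

With perfect complements, no substitution: consume in ratio x:y = 2:1.
Budget: P_x·x + P_y·(1/2)·x = M, so (2·P_x + P_y)·x = 2·M.
Demand: x*(P_x,P_y,M) = 2·M/(2·P_x + P_y), y* = M/(2·P_x + P_y).
Here 2·9.4 + 11.6 = 30.4, giving y* = 2.8289.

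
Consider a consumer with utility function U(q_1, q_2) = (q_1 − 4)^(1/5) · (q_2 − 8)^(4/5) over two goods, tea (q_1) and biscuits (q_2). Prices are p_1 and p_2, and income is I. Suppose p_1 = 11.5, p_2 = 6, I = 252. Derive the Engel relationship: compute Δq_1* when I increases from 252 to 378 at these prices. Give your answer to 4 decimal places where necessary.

Δq_1* = 2.1913

Let q_1' = q_1−4, q_2' = q_2−8. MRS = (1/4)·q_2'/q_1' = p_1/p_2.
After buying the subsistence bundle (4, 8), a share 0.2 of the remaining income goes to q_1: q_1* = 4 + 0.2·(I − 4p_1 − 8p_2)/p_1.
Discretionary income = 252 − 4·11.5 − 8·6 = 158; q_1* = 4 + 0.2·158/11.5 = 6.7478.
At I' = 378: q_1* = 8.9391. Change: 8.9391 − 6.7478 = 2.1913.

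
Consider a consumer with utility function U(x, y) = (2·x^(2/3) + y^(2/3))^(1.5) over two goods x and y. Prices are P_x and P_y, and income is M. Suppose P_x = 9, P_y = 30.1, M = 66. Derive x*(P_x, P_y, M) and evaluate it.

Substitute y = (y/x)·x into the budget: x* = M/(P_x + P_y·(y/x)).
Numerically y/x = 0.003341, so x* = 66/(9 + 30.1·0.003341) = 7.2523.

x* = 7.2523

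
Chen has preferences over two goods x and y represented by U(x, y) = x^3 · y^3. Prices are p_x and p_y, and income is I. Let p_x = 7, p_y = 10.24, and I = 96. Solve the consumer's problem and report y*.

y* = 4.6875

Tangency: MRS = y/x = p_x/p_y.
Rearranging, p_y·y = p_x·x. Substituting into the budget gives p_x·x·(1 + 1) = I.
Demand: x*(p_x,p_y,I) = 0.5·I/p_x and y* = 0.5·I/p_y.
At p_x=7, p_y=10.24, I=96: y* = 0.5·96/10.24 = 4.6875.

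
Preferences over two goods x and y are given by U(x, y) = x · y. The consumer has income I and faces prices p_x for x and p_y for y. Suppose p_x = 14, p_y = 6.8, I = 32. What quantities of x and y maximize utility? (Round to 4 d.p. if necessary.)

MU_x/MU_y = (y)/(x); tangency sets this equal to p_x/p_y.
Rearranging, p_y·y = p_x·x. Substituting into the budget gives p_x·x·(1 + 1) = I.
Demand: x*(p_x,p_y,I) = 0.5·I/p_x and y* = 0.5·I/p_y.
At p_x=14, p_y=6.8, I=32: x* = 0.5·32/14 = 1.1429, y* = 2.3529.

x* = 1.1429, y* = 2.3529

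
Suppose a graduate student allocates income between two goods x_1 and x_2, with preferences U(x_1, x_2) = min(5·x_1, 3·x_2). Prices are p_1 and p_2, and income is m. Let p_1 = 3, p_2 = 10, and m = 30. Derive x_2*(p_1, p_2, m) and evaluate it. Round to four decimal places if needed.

x_2* = 2.5424

With perfect complements, no substitution: consume in ratio x_1:x_2 = 3:5.
Budget: p_1·x_1 + p_2·(5/3)·x_1 = m, so (3·p_1 + 5·p_2)·x_1 = 3·m.
Demand: x_1*(p_1,p_2,m) = 3·m/(3·p_1 + 5·p_2), x_2* = 5·m/(3·p_1 + 5·p_2).
Here 3·3 + 5·10 = 59, giving x_2* = 2.5424.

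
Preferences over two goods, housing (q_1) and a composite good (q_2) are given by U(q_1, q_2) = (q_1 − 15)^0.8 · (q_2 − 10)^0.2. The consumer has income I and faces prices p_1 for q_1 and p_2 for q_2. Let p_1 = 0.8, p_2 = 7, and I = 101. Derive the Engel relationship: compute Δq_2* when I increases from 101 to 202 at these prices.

MRS = 4·(q_2−10)/(q_1−15). Tangency with p_1/p_2 gives q_2−10 = (1/4)·(p_1/p_2)·(q_1−15).
After buying the subsistence bundle (15, 10), a share 0.8 of the remaining income goes to q_1: q_1* = 15 + 0.8·(I − 15p_1 − 10p_2)/p_1.
Discretionary income = 101 − 15·0.8 − 10·7 = 19; q_2* = 10 + 0.2·19/7 = 10.5429.
At I' = 202: q_2* = 13.4286. Change: 13.4286 − 10.5429 = 2.8857.

Δq_2* = 2.8857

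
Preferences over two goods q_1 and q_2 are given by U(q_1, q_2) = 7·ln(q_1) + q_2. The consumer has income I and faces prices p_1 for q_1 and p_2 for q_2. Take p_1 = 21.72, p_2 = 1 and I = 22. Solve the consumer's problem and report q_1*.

Set MRS = p_1/p_2: (7/q_1)/1 = p_1/p_2.
So q_1*(p_1,p_2) = 7·p_2/p_1, independent of income; and q_2* = (I − 7·p_2)/p_2.
At the given prices: q_1* = 7·1/21.72 = 0.3223.

q_1* = 0.3223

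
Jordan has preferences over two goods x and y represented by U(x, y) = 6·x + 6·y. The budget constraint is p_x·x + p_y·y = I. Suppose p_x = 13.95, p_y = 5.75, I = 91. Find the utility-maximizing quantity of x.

Linear utility — the consumer picks whichever good has higher MU/price: 6/13.95 = 0.4301 vs 6/5.75 = 1.0435.
y gives more utility per dollar, so spend all income on y: y* = I/p_y, x* = 0.
Numerically: x* = 0, y* = 15.8261.

x* = 0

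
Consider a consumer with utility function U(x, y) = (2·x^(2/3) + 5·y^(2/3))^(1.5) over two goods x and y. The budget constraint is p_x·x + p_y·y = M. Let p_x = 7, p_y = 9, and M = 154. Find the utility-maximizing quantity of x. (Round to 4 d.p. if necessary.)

x* = 2.1048

From the CES first-order condition, (2/5)·(y/x)^(1/3) = p_x/p_y.
Solve for the ratio: y/x = [(5/2)·p_x/p_y]^(3).
Substitute y = (y/x)·x into the budget: x* = M/(p_x + p_y·(y/x)).
Numerically y/x = 7.35168, so x* = 154/(7 + 9·7.35168) = 2.1048.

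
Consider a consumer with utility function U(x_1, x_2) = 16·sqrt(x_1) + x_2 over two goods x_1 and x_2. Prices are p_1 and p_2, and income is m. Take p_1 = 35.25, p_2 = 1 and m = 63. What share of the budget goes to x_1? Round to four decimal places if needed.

share on x_1 = 0.0288

Utility is quasi-linear in x_2; the FOC for x_1 is 8/√x_1 = p_1/p_2.
Thus x_1* = (8·p_2/p_1)² — independent of m — with the rest of income spent on x_2.
Plugging in: x_1* = (8·1/35.25)² = 0.0515, x_2* = 61.1844.
Expenditure on x_1: 35.25·0.0515 = 1.8156; share = 0.0288.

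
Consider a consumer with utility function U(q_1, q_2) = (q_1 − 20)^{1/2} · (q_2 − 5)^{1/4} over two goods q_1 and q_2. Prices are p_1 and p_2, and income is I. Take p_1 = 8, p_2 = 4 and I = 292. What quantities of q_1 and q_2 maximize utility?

After buying the subsistence bundle (20, 5), a share 2/3 of the remaining income goes to q_1: q_1* = 20 + 2/3·(I − 20p_1 − 5p_2)/p_1.
Discretionary income = 292 − 20·8 − 5·4 = 112; q_1* = 20 + 2/3·112/8 = 29.3333; q_2* = 5 + 1/3·112/4 = 14.3333.

q_1* = 29.3333, q_2* = 14.3333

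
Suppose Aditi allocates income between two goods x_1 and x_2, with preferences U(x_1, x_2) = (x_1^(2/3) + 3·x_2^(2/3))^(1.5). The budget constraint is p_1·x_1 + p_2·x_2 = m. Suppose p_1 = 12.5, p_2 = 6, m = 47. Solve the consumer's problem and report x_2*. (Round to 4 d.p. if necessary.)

x_2* = 7.7671

Substitute x_2 = (x_2/x_1)·x_1 into the budget: x_1* = m/(p_1 + p_2·(x_2/x_1)).
Numerically x_2/x_1 = 244.140625, so x_1* = 47/(12.5 + 6·244.140625) = 0.0318 and x_2* = 244.140625·0.0318 = 7.7671.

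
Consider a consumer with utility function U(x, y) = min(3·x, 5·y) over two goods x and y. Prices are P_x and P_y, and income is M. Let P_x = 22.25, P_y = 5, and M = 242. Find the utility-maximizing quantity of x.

x* = 9.5842

With perfect complements, no substitution: consume in ratio x:y = 5:3.
Budget: P_x·x + P_y·(3/5)·x = M, so (5·P_x + 3·P_y)·x = 5·M.
Demand: x*(P_x,P_y,M) = 5·M/(5·P_x + 3·P_y), y* = 3·M/(5·P_x + 3·P_y).
Here 5·22.25 + 3·5 = 126.25, giving x* = 9.5842.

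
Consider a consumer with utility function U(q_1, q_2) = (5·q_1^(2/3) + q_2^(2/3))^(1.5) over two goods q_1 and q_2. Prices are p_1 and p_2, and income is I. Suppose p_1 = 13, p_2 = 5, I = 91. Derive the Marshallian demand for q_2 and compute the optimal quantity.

From the CES first-order condition, 5·(q_2/q_1)^(1/3) = p_1/p_2.
Solve for the ratio: q_2/q_1 = [(1/5)·p_1/p_2]^(3).
With the ratio pinned down, the budget gives q_1* = I/(p_1 + p_2·(q_2/q_1)) and q_2* = (q_2/q_1)·q_1*.
Numerically q_2/q_1 = 0.140608, so q_1* = 91/(13 + 5·0.140608) = 6.6409 and q_2* = 0.140608·6.6409 = 0.9338.

q_2* = 0.9338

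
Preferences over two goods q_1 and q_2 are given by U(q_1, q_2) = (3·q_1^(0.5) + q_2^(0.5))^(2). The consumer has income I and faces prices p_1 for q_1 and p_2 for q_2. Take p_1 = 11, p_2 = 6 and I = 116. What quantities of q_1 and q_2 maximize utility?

Numerically q_2/q_1 = 0.373457, so q_1* = 116/(11 + 6·0.373457) = 8.7608 and q_2* = 0.373457·8.7608 = 3.2718.

q_1* = 8.7608, q_2* = 3.2718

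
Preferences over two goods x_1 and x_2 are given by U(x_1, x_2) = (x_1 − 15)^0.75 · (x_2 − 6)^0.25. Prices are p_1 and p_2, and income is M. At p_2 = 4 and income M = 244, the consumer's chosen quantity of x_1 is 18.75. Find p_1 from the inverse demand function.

This is Cobb-Douglas in (x_1−15, x_2−6): tangency gives 0.75·p_2·(x_2−6) = 0.25·p_1·(x_1−15).
After buying the subsistence bundle (15, 6), a share 0.75 of the remaining income goes to x_1: x_1* = 15 + 0.75·(M − 15p_1 − 6p_2)/p_1.
Set x_1* = 18.75 in the demand function and solve for p_1: p_1 = 11.

p_1 = 11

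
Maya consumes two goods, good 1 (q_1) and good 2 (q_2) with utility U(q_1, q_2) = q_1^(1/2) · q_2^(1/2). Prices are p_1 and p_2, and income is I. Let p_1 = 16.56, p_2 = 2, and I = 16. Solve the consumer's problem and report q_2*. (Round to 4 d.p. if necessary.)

q_2* = 4

The MRS is q_2/q_1. Set MRS = p_1/p_2.
So 0.5·p_2·q_2 = 0.5·p_1·q_1; combined with the budget, a share 0.5 of income goes to q_1.
Demand: q_1*(p_1,p_2,I) = 0.5·I/p_1 and q_2* = 0.5·I/p_2.
At p_1=16.56, p_2=2, I=16: q_2* = 0.5·16/2 = 4.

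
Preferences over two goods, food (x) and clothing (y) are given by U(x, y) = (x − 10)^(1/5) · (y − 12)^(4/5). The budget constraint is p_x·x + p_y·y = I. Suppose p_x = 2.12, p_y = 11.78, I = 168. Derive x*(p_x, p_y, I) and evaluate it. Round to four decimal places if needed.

x* = 10.5132

This is Cobb-Douglas in (x−10, y−12): tangency gives 0.2·p_y·(y−12) = 0.8·p_x·(x−10).
Substituting into the budget: x* = 10 + 0.2·(I − 10·p_x − 12·p_y)/p_x, and y* = 12 + 0.8·(…)/p_y.
Discretionary income = 168 − 10·2.12 − 12·11.78 = 5.44; x* = 10 + 0.2·5.44/2.12 = 10.5132.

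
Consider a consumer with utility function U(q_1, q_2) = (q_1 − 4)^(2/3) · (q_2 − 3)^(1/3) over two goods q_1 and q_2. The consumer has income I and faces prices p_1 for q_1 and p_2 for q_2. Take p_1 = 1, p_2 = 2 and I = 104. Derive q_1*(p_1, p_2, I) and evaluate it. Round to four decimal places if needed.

q_1* = 66.6667

This is Cobb-Douglas in (q_1−4, q_2−3): tangency gives 2/3·p_2·(q_2−3) = 1/3·p_1·(q_1−4).
After buying the subsistence bundle (4, 3), a share 2/3 of the remaining income goes to q_1: q_1* = 4 + 2/3·(I − 4p_1 − 3p_2)/p_1.
Discretionary income = 104 − 4·1 − 3·2 = 94; q_1* = 4 + 2/3·94/1 = 66.6667.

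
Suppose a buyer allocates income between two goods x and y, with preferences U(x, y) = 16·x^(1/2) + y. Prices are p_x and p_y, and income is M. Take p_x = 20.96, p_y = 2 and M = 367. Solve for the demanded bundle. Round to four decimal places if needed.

MU_x = 8/√x, MU_y = 1. Tangency: 8/√x = p_x/p_y.
Solve: √x = 8·p_y/p_x, so x*(p_x,p_y) = (8·p_y/p_x)², and y* = (M − p_x·x*)/p_y.
Plugging in: x* = (8·2/20.96)² = 0.5827, y* = 177.3931.

x* = 0.5827, y* = 177.3931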